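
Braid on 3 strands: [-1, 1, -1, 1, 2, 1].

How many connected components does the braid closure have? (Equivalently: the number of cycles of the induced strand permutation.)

Track the strand permutation on 3 strands, starting from identity.
  step 1: s1^-1 swaps positions 1,2 -> [2 1 3]
  step 2: s1 swaps positions 1,2 -> [1 2 3]
  step 3: s1^-1 swaps positions 1,2 -> [2 1 3]
  step 4: s1 swaps positions 1,2 -> [1 2 3]
  step 5: s2 swaps positions 2,3 -> [1 3 2]
  step 6: s1 swaps positions 1,2 -> [3 1 2]
Final permutation (position -> original strand): [3 1 2]
Closure components = cycle count of this permutation = 1.

Answer: 1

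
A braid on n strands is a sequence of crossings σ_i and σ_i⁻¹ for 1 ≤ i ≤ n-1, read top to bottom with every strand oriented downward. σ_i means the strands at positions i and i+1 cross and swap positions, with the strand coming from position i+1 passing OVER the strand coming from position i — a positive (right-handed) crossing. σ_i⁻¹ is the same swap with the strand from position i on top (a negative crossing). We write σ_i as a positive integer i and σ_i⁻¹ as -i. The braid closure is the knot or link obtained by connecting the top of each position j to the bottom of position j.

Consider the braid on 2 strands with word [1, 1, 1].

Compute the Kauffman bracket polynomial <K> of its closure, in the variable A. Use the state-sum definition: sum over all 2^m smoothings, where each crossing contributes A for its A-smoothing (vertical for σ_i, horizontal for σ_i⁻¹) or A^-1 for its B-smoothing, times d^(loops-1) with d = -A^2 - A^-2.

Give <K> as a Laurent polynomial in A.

Braid: s1 s1 s1 on 2 strands, 3 crossings.
Writhe w = (#positive) - (#negative) = 3 - 0 = 3.
Enumerate smoothing states for the bracket polynomial. There are 2^3 = 8 states.
For each crossing: s=0 is the vertical smoothing, s=1 horizontal. Crossing k contributes A^(sign_k * (1 - 2*s_k)); loop factor d = -A^2 - A^-2.
  state 000: A-exp=+3, loops=2, term = A^3 * d^1
  state 001: A-exp=+1, loops=1, term = A^1 * d^0
  state 010: A-exp=+1, loops=1, term = A^1 * d^0
  state 011: A-exp=-1, loops=2, term = A^-1 * d^1
  state 100: A-exp=+1, loops=1, term = A^1 * d^0
  state 101: A-exp=-1, loops=2, term = A^-1 * d^1
  state 110: A-exp=-1, loops=2, term = A^-1 * d^1
  state 111: A-exp=-3, loops=3, term = A^-3 * d^2
Collect the terms by A-exponent (count of states per loop number):
Powers of d = -A^2 - A^-2: d^2 = A^4 + 2 + A^-4.
  A^3 * (d) = -A^5 - A
  A^1 * (3) = 3*A
  A^-1 * (3*d) = -3*A - 3*A^-3
  A^-3 * (d^2) = A + 2*A^-3 + A^-7
Summing the groups: <K> = -A^5 - A^-3 + A^-7

Answer: -A^5 - A^-3 + A^-7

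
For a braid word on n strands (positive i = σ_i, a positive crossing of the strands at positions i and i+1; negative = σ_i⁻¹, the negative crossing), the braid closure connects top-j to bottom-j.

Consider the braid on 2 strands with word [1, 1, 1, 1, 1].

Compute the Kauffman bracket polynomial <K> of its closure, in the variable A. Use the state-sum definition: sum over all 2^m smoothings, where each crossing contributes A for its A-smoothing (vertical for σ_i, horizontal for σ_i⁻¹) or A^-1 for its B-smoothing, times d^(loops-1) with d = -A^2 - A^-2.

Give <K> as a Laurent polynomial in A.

Braid: s1 s1 s1 s1 s1 on 2 strands, 5 crossings.
Writhe w = (#positive) - (#negative) = 5 - 0 = 5.
Computing the Kauffman bracket via state sum. There are 2^5 = 32 states.
For each crossing: s=0 is the vertical smoothing, s=1 horizontal. Crossing k contributes A^(sign_k * (1 - 2*s_k)); loop factor d = -A^2 - A^-2.
  state 00000: A-exp=+5, loops=2, term = A^5 * d^1
  state 00001: A-exp=+3, loops=1, term = A^3 * d^0
  state 00010: A-exp=+3, loops=1, term = A^3 * d^0
  state 00011: A-exp=+1, loops=2, term = A^1 * d^1
  state 00100: A-exp=+3, loops=1, term = A^3 * d^0
  state 00101: A-exp=+1, loops=2, term = A^1 * d^1
  state 00110: A-exp=+1, loops=2, term = A^1 * d^1
  state 00111: A-exp=-1, loops=3, term = A^-1 * d^2
  state 01000: A-exp=+3, loops=1, term = A^3 * d^0
  state 01001: A-exp=+1, loops=2, term = A^1 * d^1
  state 01010: A-exp=+1, loops=2, term = A^1 * d^1
  state 01011: A-exp=-1, loops=3, term = A^-1 * d^2
  state 01100: A-exp=+1, loops=2, term = A^1 * d^1
  state 01101: A-exp=-1, loops=3, term = A^-1 * d^2
  state 01110: A-exp=-1, loops=3, term = A^-1 * d^2
  state 01111: A-exp=-3, loops=4, term = A^-3 * d^3
  state 10000: A-exp=+3, loops=1, term = A^3 * d^0
  state 10001: A-exp=+1, loops=2, term = A^1 * d^1
  state 10010: A-exp=+1, loops=2, term = A^1 * d^1
  state 10011: A-exp=-1, loops=3, term = A^-1 * d^2
  state 10100: A-exp=+1, loops=2, term = A^1 * d^1
  state 10101: A-exp=-1, loops=3, term = A^-1 * d^2
  state 10110: A-exp=-1, loops=3, term = A^-1 * d^2
  state 10111: A-exp=-3, loops=4, term = A^-3 * d^3
  state 11000: A-exp=+1, loops=2, term = A^1 * d^1
  state 11001: A-exp=-1, loops=3, term = A^-1 * d^2
  state 11010: A-exp=-1, loops=3, term = A^-1 * d^2
  state 11011: A-exp=-3, loops=4, term = A^-3 * d^3
  state 11100: A-exp=-1, loops=3, term = A^-1 * d^2
  state 11101: A-exp=-3, loops=4, term = A^-3 * d^3
  state 11110: A-exp=-3, loops=4, term = A^-3 * d^3
  state 11111: A-exp=-5, loops=5, term = A^-5 * d^4
Collect the terms by A-exponent (count of states per loop number):
Powers of d = -A^2 - A^-2: d^2 = A^4 + 2 + A^-4; d^3 = -A^6 - 3*A^2 - 3*A^-2 - A^-6; d^4 = A^8 + 4*A^4 + 6 + 4*A^-4 + A^-8.
  A^5 * (d) = -A^7 - A^3
  A^3 * (5) = 5*A^3
  A^1 * (10*d) = -10*A^3 - 10*A^-1
  A^-1 * (10*d^2) = 10*A^3 + 20*A^-1 + 10*A^-5
  A^-3 * (5*d^3) = -5*A^3 - 15*A^-1 - 15*A^-5 - 5*A^-9
  A^-5 * (d^4) = A^3 + 4*A^-1 + 6*A^-5 + 4*A^-9 + A^-13
Summing the groups: <K> = -A^7 - A^-1 + A^-5 - A^-9 + A^-13

Answer: -A^7 - A^-1 + A^-5 - A^-9 + A^-13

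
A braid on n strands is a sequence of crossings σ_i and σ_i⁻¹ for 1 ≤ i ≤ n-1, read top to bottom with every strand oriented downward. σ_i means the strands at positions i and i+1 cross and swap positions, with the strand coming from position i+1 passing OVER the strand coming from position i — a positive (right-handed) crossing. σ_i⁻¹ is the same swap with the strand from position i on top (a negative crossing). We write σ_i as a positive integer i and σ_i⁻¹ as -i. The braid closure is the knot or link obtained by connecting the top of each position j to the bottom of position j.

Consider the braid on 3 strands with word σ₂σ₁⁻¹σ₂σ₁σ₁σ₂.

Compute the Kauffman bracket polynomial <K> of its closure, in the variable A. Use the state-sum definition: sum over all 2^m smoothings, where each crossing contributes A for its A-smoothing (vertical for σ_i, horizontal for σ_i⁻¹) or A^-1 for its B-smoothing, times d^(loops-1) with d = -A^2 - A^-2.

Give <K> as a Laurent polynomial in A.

A^8 - A^4 + 2 - A^-4 + A^-8 - A^-12

Derivation:
Braid: s2 s1^-1 s2 s1 s1 s2 on 3 strands, 6 crossings.
Writhe w = (#positive) - (#negative) = 5 - 1 = 4.
Computing the Kauffman bracket via state sum. There are 2^6 = 64 states.
Each crossing splits two ways (0=vertical, 1=horizontal). The state's weight is A^(#A-smoothings - #B-smoothings) * d^(loops - 1).
Tabulate the states by total A-exponent and number of loops L (A-exp: L × count):
  A^6: L=2 ×1
  A^4: L=1 ×3, L=3 ×3
  A^2: L=2 ×14, L=4 ×1
  A^0: L=1 ×10, L=3 ×10
  A^-2: L=2 ×13, L=4 ×2
  A^-4: L=3 ×6
  A^-6: L=4 ×1
Each group contributes A^e * Σ count * d^(L-1):
Powers of d = -A^2 - A^-2: d^2 = A^4 + 2 + A^-4; d^3 = -A^6 - 3*A^2 - 3*A^-2 - A^-6.
  A^6 * (d) = -A^8 - A^4
  A^4 * (3 + 3*d^2) = 3*A^8 + 9*A^4 + 3
  A^2 * (14*d + d^3) = -A^8 - 17*A^4 - 17 - A^-4
  A^0 * (10 + 10*d^2) = 10*A^4 + 30 + 10*A^-4
  A^-2 * (13*d + 2*d^3) = -2*A^4 - 19 - 19*A^-4 - 2*A^-8
  A^-4 * (6*d^2) = 6 + 12*A^-4 + 6*A^-8
  A^-6 * (d^3) = -1 - 3*A^-4 - 3*A^-8 - A^-12
Summing the groups: <K> = A^8 - A^4 + 2 - A^-4 + A^-8 - A^-12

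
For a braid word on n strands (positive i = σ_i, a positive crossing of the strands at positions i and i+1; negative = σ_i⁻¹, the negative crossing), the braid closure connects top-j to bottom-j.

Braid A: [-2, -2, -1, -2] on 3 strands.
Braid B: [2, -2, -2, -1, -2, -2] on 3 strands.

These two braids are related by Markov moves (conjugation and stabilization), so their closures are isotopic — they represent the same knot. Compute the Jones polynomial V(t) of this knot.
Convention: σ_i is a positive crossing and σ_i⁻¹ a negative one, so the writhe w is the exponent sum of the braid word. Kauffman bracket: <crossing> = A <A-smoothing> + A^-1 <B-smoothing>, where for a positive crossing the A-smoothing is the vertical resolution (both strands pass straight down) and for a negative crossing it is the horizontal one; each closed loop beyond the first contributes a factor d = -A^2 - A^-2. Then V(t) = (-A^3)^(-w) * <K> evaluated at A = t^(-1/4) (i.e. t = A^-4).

Markov-equivalent braids have isotopic closures, hence identical knot invariants. Strip the Markov moves from each word to reach a common short braid β, then compute V(t) once on β.
Braid A: s2^-1 s2^-1 s1^-1 s2^-1 on 3 strands has no conjugating prefix/suffix or stabilization to strip; take β = s2^-1 s2^-1 s1^-1 s2^-1.
Braid B: s2 s2^-1 s2^-1 s1^-1 s2^-1 s2^-1 on 3 strands reduces by inverse Markov moves (closure unchanged at each step):
  Deconjugate: the word is γ·β·γ⁻¹ with γ = s2 (prefix) and γ⁻¹ = s2^-1 (suffix); strip both.
Reduced to β = s2^-1 s2^-1 s1^-1 s2^-1 on 3 strands, 4 crossings.
Both give the same β = s2^-1 s2^-1 s1^-1 s2^-1 on 3 strands, so one state sum suffices:
Braid: s2^-1 s2^-1 s1^-1 s2^-1 on 3 strands, 4 crossings.
Writhe w = (#positive) - (#negative) = 0 - 4 = -4.
State-sum expansion of <K>. There are 2^4 = 16 states.
Each crossing splits two ways (0=vertical, 1=horizontal). The state's weight is A^(#A-smoothings - #B-smoothings) * d^(loops - 1).
  state 0000: A-exp=-4, loops=3, term = A^-4 * d^2
  state 0001: A-exp=-2, loops=2, term = A^-2 * d^1
  state 0010: A-exp=-2, loops=2, term = A^-2 * d^1
  state 0011: A-exp=+0, loops=1, term = A^0 * d^0
  state 0100: A-exp=-2, loops=2, term = A^-2 * d^1
  state 0101: A-exp=+0, loops=3, term = A^0 * d^2
  state 0110: A-exp=+0, loops=1, term = A^0 * d^0
  state 0111: A-exp=+2, loops=2, term = A^2 * d^1
  state 1000: A-exp=-2, loops=2, term = A^-2 * d^1
  state 1001: A-exp=+0, loops=3, term = A^0 * d^2
  state 1010: A-exp=+0, loops=1, term = A^0 * d^0
  state 1011: A-exp=+2, loops=2, term = A^2 * d^1
  state 1100: A-exp=+0, loops=3, term = A^0 * d^2
  state 1101: A-exp=+2, loops=4, term = A^2 * d^3
  state 1110: A-exp=+2, loops=2, term = A^2 * d^1
  state 1111: A-exp=+4, loops=3, term = A^4 * d^2
Collect the terms by A-exponent (count of states per loop number):
Powers of d = -A^2 - A^-2: d^2 = A^4 + 2 + A^-4; d^3 = -A^6 - 3*A^2 - 3*A^-2 - A^-6.
  A^4 * (d^2) = A^8 + 2*A^4 + 1
  A^2 * (3*d + d^3) = -A^8 - 6*A^4 - 6 - A^-4
  A^0 * (3 + 3*d^2) = 3*A^4 + 9 + 3*A^-4
  A^-2 * (4*d) = -4 - 4*A^-4
  A^-4 * (d^2) = 1 + 2*A^-4 + A^-8
Summing the groups: <K> = -A^4 + 1 + A^-8
Normalise by the writhe: (-A^3)^(-w) = (-A^3)^(4) = A^12, so f(A) = A^12 * <K> = -A^16 + A^12 + A^4.
Substitute A = t^(-1/4), i.e. A^e → t^(-e/4): V(t) = t^-1 + t^-3 - t^-4

Answer: t^-1 + t^-3 - t^-4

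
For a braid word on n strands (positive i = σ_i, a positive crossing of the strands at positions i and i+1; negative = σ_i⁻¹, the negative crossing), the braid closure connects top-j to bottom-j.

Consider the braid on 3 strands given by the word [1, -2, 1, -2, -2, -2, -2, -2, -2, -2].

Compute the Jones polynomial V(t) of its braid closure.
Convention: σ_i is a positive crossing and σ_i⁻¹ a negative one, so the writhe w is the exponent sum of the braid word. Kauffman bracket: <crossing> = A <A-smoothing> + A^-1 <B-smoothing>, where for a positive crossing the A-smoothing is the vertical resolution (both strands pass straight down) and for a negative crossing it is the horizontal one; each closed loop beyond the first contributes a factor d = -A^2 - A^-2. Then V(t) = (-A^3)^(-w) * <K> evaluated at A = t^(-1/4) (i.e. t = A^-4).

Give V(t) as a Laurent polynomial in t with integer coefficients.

Braid: s1 s2^-1 s1 s2^-1 s2^-1 s2^-1 s2^-1 s2^-1 s2^-1 s2^-1 on 3 strands, 10 crossings.
Writhe w = (#positive) - (#negative) = 2 - 8 = -6.
Enumerate smoothing states for the bracket polynomial. There are 2^10 = 1024 states.
Each crossing splits two ways (0=vertical, 1=horizontal). The state's weight is A^(#A-smoothings - #B-smoothings) * d^(loops - 1).
Tabulate the states by total A-exponent and number of loops L (A-exp: L × count):
  A^10: L=9 ×1
  A^8: L=8 ×10
  A^6: L=7 ×45
  A^4: L=6 ×119, L=8 ×1
  A^2: L=5 ×203, L=7 ×7
  A^0: L=4 ×231, L=6 ×21
  A^-2: L=3 ×175, L=5 ×35
  A^-4: L=2 ×85, L=4 ×35
  A^-6: L=1 ×23, L=3 ×22
  A^-8: L=2 ×10
  A^-10: L=3 ×1
Each group contributes A^e * Σ count * d^(L-1):
Powers of d = -A^2 - A^-2: d^2 = A^4 + 2 + A^-4; d^3 = -A^6 - 3*A^2 - 3*A^-2 - A^-6; d^4 = A^8 + 4*A^4 + 6 + 4*A^-4 + A^-8; d^5 = -A^10 - 5*A^6 - 10*A^2 - 10*A^-2 - 5*A^-6 - A^-10; d^6 = A^12 + 6*A^8 + 15*A^4 + 20 + 15*A^-4 + 6*A^-8 + A^-12; d^7 = -A^14 - 7*A^10 - 21*A^6 - 35*A^2 - 35*A^-2 - 21*A^-6 - 7*A^-10 - A^-14; d^8 = A^16 + 8*A^12 + 28*A^8 + 56*A^4 + 70 + 56*A^-4 + 28*A^-8 + 8*A^-12 + A^-16.
  A^10 * (d^8) = A^26 + 8*A^22 + 28*A^18 + 56*A^14 + 70*A^10 + 56*A^6 + 28*A^2 + 8*A^-2 + A^-6
  A^8 * (10*d^7) = -10*A^22 - 70*A^18 - 210*A^14 - 350*A^10 - 350*A^6 - 210*A^2 - 70*A^-2 - 10*A^-6
  A^6 * (45*d^6) = 45*A^18 + 270*A^14 + 675*A^10 + 900*A^6 + 675*A^2 + 270*A^-2 + 45*A^-6
  A^4 * (119*d^5 + d^7) = -A^18 - 126*A^14 - 616*A^10 - 1225*A^6 - 1225*A^2 - 616*A^-2 - 126*A^-6 - A^-10
  A^2 * (203*d^4 + 7*d^6) = 7*A^14 + 245*A^10 + 917*A^6 + 1358*A^2 + 917*A^-2 + 245*A^-6 + 7*A^-10
  A^0 * (231*d^3 + 21*d^5) = -21*A^10 - 336*A^6 - 903*A^2 - 903*A^-2 - 336*A^-6 - 21*A^-10
  A^-2 * (175*d^2 + 35*d^4) = 35*A^6 + 315*A^2 + 560*A^-2 + 315*A^-6 + 35*A^-10
  A^-4 * (85*d + 35*d^3) = -35*A^2 - 190*A^-2 - 190*A^-6 - 35*A^-10
  A^-6 * (23 + 22*d^2) = 22*A^-2 + 67*A^-6 + 22*A^-10
  A^-8 * (10*d) = -10*A^-6 - 10*A^-10
  A^-10 * (d^2) = A^-6 + 2*A^-10 + A^-14
Summing the groups: <K> = A^26 - 2*A^22 + 2*A^18 - 3*A^14 + 3*A^10 - 3*A^6 + 3*A^2 - 2*A^-2 + 2*A^-6 - A^-10 + A^-14
Normalise by the writhe: (-A^3)^(-w) = (-A^3)^(6) = A^18, so f(A) = A^18 * <K> = A^44 - 2*A^40 + 2*A^36 - 3*A^32 + 3*A^28 - 3*A^24 + 3*A^20 - 2*A^16 + 2*A^12 - A^8 + A^4.
Substitute A = t^(-1/4), i.e. A^e → t^(-e/4): V(t) = t^-1 - t^-2 + 2*t^-3 - 2*t^-4 + 3*t^-5 - 3*t^-6 + 3*t^-7 - 3*t^-8 + 2*t^-9 - 2*t^-10 + t^-11

Answer: t^-1 - t^-2 + 2*t^-3 - 2*t^-4 + 3*t^-5 - 3*t^-6 + 3*t^-7 - 3*t^-8 + 2*t^-9 - 2*t^-10 + t^-11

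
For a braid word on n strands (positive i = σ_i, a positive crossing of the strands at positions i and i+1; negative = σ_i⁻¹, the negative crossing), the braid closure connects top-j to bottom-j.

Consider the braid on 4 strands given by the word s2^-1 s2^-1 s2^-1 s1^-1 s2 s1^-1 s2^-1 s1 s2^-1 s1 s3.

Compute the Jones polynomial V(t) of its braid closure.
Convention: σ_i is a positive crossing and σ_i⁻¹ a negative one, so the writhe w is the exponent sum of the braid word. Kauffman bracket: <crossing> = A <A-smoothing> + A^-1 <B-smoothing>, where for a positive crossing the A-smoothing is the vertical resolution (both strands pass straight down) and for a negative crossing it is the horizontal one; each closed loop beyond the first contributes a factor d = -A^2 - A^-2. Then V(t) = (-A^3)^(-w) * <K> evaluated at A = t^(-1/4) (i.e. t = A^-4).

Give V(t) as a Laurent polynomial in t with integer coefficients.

The presented braid s2^-1 s2^-1 s2^-1 s1^-1 s2 s1^-1 s2^-1 s1 s2^-1 s1 s3 on 4 strands reduces by inverse Markov moves (closure unchanged at each step):
  Destabilize: the word has the form β·s3 where s3 occurs only as the final letter (β ∈ B_3); drop it and the last strand → 3 strands.
Reduced to β = s2^-1 s2^-1 s2^-1 s1^-1 s2 s1^-1 s2^-1 s1 s2^-1 s1 on 3 strands, 10 crossings.
Compute on β:
Braid: s2^-1 s2^-1 s2^-1 s1^-1 s2 s1^-1 s2^-1 s1 s2^-1 s1 on 3 strands, 10 crossings.
Writhe w = (#positive) - (#negative) = 3 - 7 = -4.
Enumerate smoothing states for the bracket polynomial. There are 2^10 = 1024 states.
Smooth each crossing (0=||, 1=⌣⌢); contribution A^(Σ sign_k(1-2s_k)) * d^(L-1).
Tabulate the states by total A-exponent and number of loops L (A-exp: L × count):
  A^10: L=6 ×1
  A^8: L=5 ×10
  A^6: L=4 ×41, L=6 ×4
  A^4: L=3 ×88, L=5 ×31, L=7 ×1
  A^2: L=2 ×102, L=4 ×99, L=6 ×9
  A^0: L=1 ×54, L=3 ×162, L=5 ×36
  A^-2: L=2 ×134, L=4 ×74, L=6 ×2
  A^-4: L=1 ×30, L=3 ×82, L=5 ×8
  A^-6: L=2 ×32, L=4 ×13
  A^-8: L=1 ×3, L=3 ×7
  A^-10: L=2 ×1
Each group contributes A^e * Σ count * d^(L-1):
Powers of d = -A^2 - A^-2: d^2 = A^4 + 2 + A^-4; d^3 = -A^6 - 3*A^2 - 3*A^-2 - A^-6; d^4 = A^8 + 4*A^4 + 6 + 4*A^-4 + A^-8; d^5 = -A^10 - 5*A^6 - 10*A^2 - 10*A^-2 - 5*A^-6 - A^-10; d^6 = A^12 + 6*A^8 + 15*A^4 + 20 + 15*A^-4 + 6*A^-8 + A^-12.
  A^10 * (d^5) = -A^20 - 5*A^16 - 10*A^12 - 10*A^8 - 5*A^4 - 1
  A^8 * (10*d^4) = 10*A^16 + 40*A^12 + 60*A^8 + 40*A^4 + 10
  A^6 * (41*d^3 + 4*d^5) = -4*A^16 - 61*A^12 - 163*A^8 - 163*A^4 - 61 - 4*A^-4
  A^4 * (88*d^2 + 31*d^4 + d^6) = A^16 + 37*A^12 + 227*A^8 + 382*A^4 + 227 + 37*A^-4 + A^-8
  A^2 * (102*d + 99*d^3 + 9*d^5) = -9*A^12 - 144*A^8 - 489*A^4 - 489 - 144*A^-4 - 9*A^-8
  A^0 * (54 + 162*d^2 + 36*d^4) = 36*A^8 + 306*A^4 + 594 + 306*A^-4 + 36*A^-8
  A^-2 * (134*d + 74*d^3 + 2*d^5) = -2*A^8 - 84*A^4 - 376 - 376*A^-4 - 84*A^-8 - 2*A^-12
  A^-4 * (30 + 82*d^2 + 8*d^4) = 8*A^4 + 114 + 242*A^-4 + 114*A^-8 + 8*A^-12
  A^-6 * (32*d + 13*d^3) = -13 - 71*A^-4 - 71*A^-8 - 13*A^-12
  A^-8 * (3 + 7*d^2) = 7*A^-4 + 17*A^-8 + 7*A^-12
  A^-10 * (d) = -A^-8 - A^-12
Summing the groups: <K> = -A^20 + 2*A^16 - 3*A^12 + 4*A^8 - 5*A^4 + 5 - 3*A^-4 + 3*A^-8 - A^-12
Normalise by the writhe: (-A^3)^(-w) = (-A^3)^(4) = A^12, so f(A) = A^12 * <K> = -A^32 + 2*A^28 - 3*A^24 + 4*A^20 - 5*A^16 + 5*A^12 - 3*A^8 + 3*A^4 - 1.
Substitute A = t^(-1/4), i.e. A^e → t^(-e/4): V(t) = -1 + 3*t^-1 - 3*t^-2 + 5*t^-3 - 5*t^-4 + 4*t^-5 - 3*t^-6 + 2*t^-7 - t^-8

Answer: -1 + 3*t^-1 - 3*t^-2 + 5*t^-3 - 5*t^-4 + 4*t^-5 - 3*t^-6 + 2*t^-7 - t^-8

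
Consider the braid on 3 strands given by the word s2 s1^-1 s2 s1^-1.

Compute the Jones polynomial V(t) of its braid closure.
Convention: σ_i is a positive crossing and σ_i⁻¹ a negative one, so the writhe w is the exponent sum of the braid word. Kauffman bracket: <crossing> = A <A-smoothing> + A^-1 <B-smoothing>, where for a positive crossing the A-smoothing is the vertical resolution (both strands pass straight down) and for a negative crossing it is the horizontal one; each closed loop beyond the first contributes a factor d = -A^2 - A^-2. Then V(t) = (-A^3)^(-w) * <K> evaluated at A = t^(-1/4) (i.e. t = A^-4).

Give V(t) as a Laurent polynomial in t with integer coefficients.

t^2 - t + 1 - t^-1 + t^-2

Derivation:
Braid: s2 s1^-1 s2 s1^-1 on 3 strands, 4 crossings.
Writhe w = (#positive) - (#negative) = 2 - 2 = 0.
State-sum expansion of <K>. There are 2^4 = 16 states.
Each crossing splits two ways (0=vertical, 1=horizontal). The state's weight is A^(#A-smoothings - #B-smoothings) * d^(loops - 1).
  state 0000: A-exp=+0, loops=3, term = A^0 * d^2
  state 0001: A-exp=+2, loops=2, term = A^2 * d^1
  state 0010: A-exp=-2, loops=2, term = A^-2 * d^1
  state 0011: A-exp=+0, loops=1, term = A^0 * d^0
  state 0100: A-exp=+2, loops=2, term = A^2 * d^1
  state 0101: A-exp=+4, loops=3, term = A^4 * d^2
  state 0110: A-exp=+0, loops=1, term = A^0 * d^0
  state 0111: A-exp=+2, loops=2, term = A^2 * d^1
  state 1000: A-exp=-2, loops=2, term = A^-2 * d^1
  state 1001: A-exp=+0, loops=1, term = A^0 * d^0
  state 1010: A-exp=-4, loops=3, term = A^-4 * d^2
  state 1011: A-exp=-2, loops=2, term = A^-2 * d^1
  state 1100: A-exp=+0, loops=1, term = A^0 * d^0
  state 1101: A-exp=+2, loops=2, term = A^2 * d^1
  state 1110: A-exp=-2, loops=2, term = A^-2 * d^1
  state 1111: A-exp=+0, loops=1, term = A^0 * d^0
Collect the terms by A-exponent (count of states per loop number):
Powers of d = -A^2 - A^-2: d^2 = A^4 + 2 + A^-4.
  A^4 * (d^2) = A^8 + 2*A^4 + 1
  A^2 * (4*d) = -4*A^4 - 4
  A^0 * (5 + d^2) = A^4 + 7 + A^-4
  A^-2 * (4*d) = -4 - 4*A^-4
  A^-4 * (d^2) = 1 + 2*A^-4 + A^-8
Summing the groups: <K> = A^8 - A^4 + 1 - A^-4 + A^-8
Normalise by the writhe: (-A^3)^(-w) = (-A^3)^(0) = 1, so f(A) = 1 * <K> = A^8 - A^4 + 1 - A^-4 + A^-8.
Substitute A = t^(-1/4), i.e. A^e → t^(-e/4): V(t) = t^2 - t + 1 - t^-1 + t^-2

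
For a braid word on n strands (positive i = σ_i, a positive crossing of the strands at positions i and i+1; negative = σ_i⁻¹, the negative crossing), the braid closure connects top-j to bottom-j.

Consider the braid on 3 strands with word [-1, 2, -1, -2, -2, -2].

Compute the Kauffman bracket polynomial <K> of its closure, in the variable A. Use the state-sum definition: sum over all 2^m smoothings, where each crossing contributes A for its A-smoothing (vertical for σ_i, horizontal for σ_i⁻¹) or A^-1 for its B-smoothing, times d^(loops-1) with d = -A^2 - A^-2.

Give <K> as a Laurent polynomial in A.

-A^12 + A^8 - A^4 + 2 - A^-4 + A^-8

Derivation:
Braid: s1^-1 s2 s1^-1 s2^-1 s2^-1 s2^-1 on 3 strands, 6 crossings.
Writhe w = (#positive) - (#negative) = 1 - 5 = -4.
State-sum expansion of <K>. There are 2^6 = 64 states.
Smooth each crossing (0=||, 1=⌣⌢); contribution A^(Σ sign_k(1-2s_k)) * d^(L-1).
Tabulate the states by total A-exponent and number of loops L (A-exp: L × count):
  A^6: L=4 ×1
  A^4: L=3 ×6
  A^2: L=2 ×12, L=4 ×3
  A^0: L=1 ×9, L=3 ×10, L=5 ×1
  A^-2: L=2 ×12, L=4 ×3
  A^-4: L=1 ×2, L=3 ×4
  A^-6: L=2 ×1
Each group contributes A^e * Σ count * d^(L-1):
Powers of d = -A^2 - A^-2: d^2 = A^4 + 2 + A^-4; d^3 = -A^6 - 3*A^2 - 3*A^-2 - A^-6; d^4 = A^8 + 4*A^4 + 6 + 4*A^-4 + A^-8.
  A^6 * (d^3) = -A^12 - 3*A^8 - 3*A^4 - 1
  A^4 * (6*d^2) = 6*A^8 + 12*A^4 + 6
  A^2 * (12*d + 3*d^3) = -3*A^8 - 21*A^4 - 21 - 3*A^-4
  A^0 * (9 + 10*d^2 + d^4) = A^8 + 14*A^4 + 35 + 14*A^-4 + A^-8
  A^-2 * (12*d + 3*d^3) = -3*A^4 - 21 - 21*A^-4 - 3*A^-8
  A^-4 * (2 + 4*d^2) = 4 + 10*A^-4 + 4*A^-8
  A^-6 * (d) = -A^-4 - A^-8
Summing the groups: <K> = -A^12 + A^8 - A^4 + 2 - A^-4 + A^-8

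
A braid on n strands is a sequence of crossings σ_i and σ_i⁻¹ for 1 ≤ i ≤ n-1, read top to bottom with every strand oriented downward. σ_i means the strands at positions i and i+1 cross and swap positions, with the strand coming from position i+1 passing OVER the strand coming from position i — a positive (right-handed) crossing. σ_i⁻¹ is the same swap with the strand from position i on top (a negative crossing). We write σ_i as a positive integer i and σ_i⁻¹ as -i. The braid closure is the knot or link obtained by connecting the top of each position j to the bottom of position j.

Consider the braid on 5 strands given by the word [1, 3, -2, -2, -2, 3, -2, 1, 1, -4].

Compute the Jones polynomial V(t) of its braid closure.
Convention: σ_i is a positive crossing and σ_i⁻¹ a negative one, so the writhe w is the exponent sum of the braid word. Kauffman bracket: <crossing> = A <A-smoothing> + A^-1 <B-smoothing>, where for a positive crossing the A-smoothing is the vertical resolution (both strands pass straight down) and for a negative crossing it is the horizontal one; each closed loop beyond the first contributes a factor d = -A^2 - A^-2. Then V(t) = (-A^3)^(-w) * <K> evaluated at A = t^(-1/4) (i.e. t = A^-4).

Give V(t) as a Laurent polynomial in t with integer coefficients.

-t^5 + 2*t^4 - 3*t^3 + 5*t^2 - 5*t + 6 - 5*t^-1 + 3*t^-2 - 2*t^-3 + t^-4

Derivation:
The presented braid s1 s3 s2^-1 s2^-1 s2^-1 s3 s2^-1 s1 s1 s4^-1 on 5 strands reduces by inverse Markov moves (closure unchanged at each step):
  Destabilize: the word has the form β·s4^-1 where s4^-1 occurs only as the final letter (β ∈ B_4); drop it and the last strand → 4 strands.
Reduced to β = s1 s3 s2^-1 s2^-1 s2^-1 s3 s2^-1 s1 s1 on 4 strands, 9 crossings.
Compute on β:
Braid: s1 s3 s2^-1 s2^-1 s2^-1 s3 s2^-1 s1 s1 on 4 strands, 9 crossings.
Writhe w = (#positive) - (#negative) = 5 - 4 = 1.
State-sum expansion of <K>. There are 2^9 = 512 states.
Each crossing splits two ways (0=vertical, 1=horizontal). The state's weight is A^(#A-smoothings - #B-smoothings) * d^(loops - 1).
Tabulate the states by total A-exponent and number of loops L (A-exp: L × count):
  A^9: L=6 ×1
  A^7: L=5 ×9
  A^5: L=4 ×33, L=6 ×3
  A^3: L=3 ×64, L=5 ×19, L=7 ×1
  A^1: L=2 ×68, L=4 ×52, L=6 ×6
  A^-1: L=1 ×33, L=3 ×75, L=5 ×18
  A^-3: L=2 ×51, L=4 ×32, L=6 ×1
  A^-5: L=3 ×32, L=5 ×4
  A^-7: L=4 ×9
  A^-9: L=5 ×1
Each group contributes A^e * Σ count * d^(L-1):
Powers of d = -A^2 - A^-2: d^2 = A^4 + 2 + A^-4; d^3 = -A^6 - 3*A^2 - 3*A^-2 - A^-6; d^4 = A^8 + 4*A^4 + 6 + 4*A^-4 + A^-8; d^5 = -A^10 - 5*A^6 - 10*A^2 - 10*A^-2 - 5*A^-6 - A^-10; d^6 = A^12 + 6*A^8 + 15*A^4 + 20 + 15*A^-4 + 6*A^-8 + A^-12.
  A^9 * (d^5) = -A^19 - 5*A^15 - 10*A^11 - 10*A^7 - 5*A^3 - A^-1
  A^7 * (9*d^4) = 9*A^15 + 36*A^11 + 54*A^7 + 36*A^3 + 9*A^-1
  A^5 * (33*d^3 + 3*d^5) = -3*A^15 - 48*A^11 - 129*A^7 - 129*A^3 - 48*A^-1 - 3*A^-5
  A^3 * (64*d^2 + 19*d^4 + d^6) = A^15 + 25*A^11 + 155*A^7 + 262*A^3 + 155*A^-1 + 25*A^-5 + A^-9
  A^1 * (68*d + 52*d^3 + 6*d^5) = -6*A^11 - 82*A^7 - 284*A^3 - 284*A^-1 - 82*A^-5 - 6*A^-9
  A^-1 * (33 + 75*d^2 + 18*d^4) = 18*A^7 + 147*A^3 + 291*A^-1 + 147*A^-5 + 18*A^-9
  A^-3 * (51*d + 32*d^3 + d^5) = -A^7 - 37*A^3 - 157*A^-1 - 157*A^-5 - 37*A^-9 - A^-13
  A^-5 * (32*d^2 + 4*d^4) = 4*A^3 + 48*A^-1 + 88*A^-5 + 48*A^-9 + 4*A^-13
  A^-7 * (9*d^3) = -9*A^-1 - 27*A^-5 - 27*A^-9 - 9*A^-13
  A^-9 * (d^4) = A^-1 + 4*A^-5 + 6*A^-9 + 4*A^-13 + A^-17
Summing the groups: <K> = -A^19 + 2*A^15 - 3*A^11 + 5*A^7 - 6*A^3 + 5*A^-1 - 5*A^-5 + 3*A^-9 - 2*A^-13 + A^-17
Normalise by the writhe: (-A^3)^(-w) = (-A^3)^(-1) = -A^-3, so f(A) = -A^-3 * <K> = A^16 - 2*A^12 + 3*A^8 - 5*A^4 + 6 - 5*A^-4 + 5*A^-8 - 3*A^-12 + 2*A^-16 - A^-20.
Substitute A = t^(-1/4), i.e. A^e → t^(-e/4): V(t) = -t^5 + 2*t^4 - 3*t^3 + 5*t^2 - 5*t + 6 - 5*t^-1 + 3*t^-2 - 2*t^-3 + t^-4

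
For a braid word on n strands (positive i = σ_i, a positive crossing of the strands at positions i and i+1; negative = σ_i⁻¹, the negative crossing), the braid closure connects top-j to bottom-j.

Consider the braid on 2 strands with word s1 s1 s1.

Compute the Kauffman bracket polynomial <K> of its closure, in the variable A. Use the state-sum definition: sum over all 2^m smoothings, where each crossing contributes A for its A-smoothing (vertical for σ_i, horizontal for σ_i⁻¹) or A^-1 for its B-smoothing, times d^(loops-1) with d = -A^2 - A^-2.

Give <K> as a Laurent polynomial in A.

-A^5 - A^-3 + A^-7

Derivation:
Braid: s1 s1 s1 on 2 strands, 3 crossings.
Writhe w = (#positive) - (#negative) = 3 - 0 = 3.
Computing the Kauffman bracket via state sum. There are 2^3 = 8 states.
For each crossing: s=0 is the vertical smoothing, s=1 horizontal. Crossing k contributes A^(sign_k * (1 - 2*s_k)); loop factor d = -A^2 - A^-2.
  state 000: A-exp=+3, loops=2, term = A^3 * d^1
  state 001: A-exp=+1, loops=1, term = A^1 * d^0
  state 010: A-exp=+1, loops=1, term = A^1 * d^0
  state 011: A-exp=-1, loops=2, term = A^-1 * d^1
  state 100: A-exp=+1, loops=1, term = A^1 * d^0
  state 101: A-exp=-1, loops=2, term = A^-1 * d^1
  state 110: A-exp=-1, loops=2, term = A^-1 * d^1
  state 111: A-exp=-3, loops=3, term = A^-3 * d^2
Collect the terms by A-exponent (count of states per loop number):
Powers of d = -A^2 - A^-2: d^2 = A^4 + 2 + A^-4.
  A^3 * (d) = -A^5 - A
  A^1 * (3) = 3*A
  A^-1 * (3*d) = -3*A - 3*A^-3
  A^-3 * (d^2) = A + 2*A^-3 + A^-7
Summing the groups: <K> = -A^5 - A^-3 + A^-7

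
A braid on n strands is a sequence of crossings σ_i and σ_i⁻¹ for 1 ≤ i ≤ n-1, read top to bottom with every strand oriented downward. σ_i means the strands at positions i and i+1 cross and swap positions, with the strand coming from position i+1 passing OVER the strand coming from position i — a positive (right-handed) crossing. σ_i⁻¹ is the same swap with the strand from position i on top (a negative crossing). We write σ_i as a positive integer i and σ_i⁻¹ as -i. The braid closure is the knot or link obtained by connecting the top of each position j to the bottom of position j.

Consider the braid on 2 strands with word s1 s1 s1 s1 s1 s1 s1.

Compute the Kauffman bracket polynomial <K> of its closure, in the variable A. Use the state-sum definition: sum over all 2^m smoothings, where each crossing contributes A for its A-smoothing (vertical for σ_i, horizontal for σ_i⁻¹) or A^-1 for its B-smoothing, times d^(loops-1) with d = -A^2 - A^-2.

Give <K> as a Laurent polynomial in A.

Braid: s1 s1 s1 s1 s1 s1 s1 on 2 strands, 7 crossings.
Writhe w = (#positive) - (#negative) = 7 - 0 = 7.
Computing the Kauffman bracket via state sum. There are 2^7 = 128 states.
Smooth each crossing (0=||, 1=⌣⌢); contribution A^(Σ sign_k(1-2s_k)) * d^(L-1).
Tabulate the states by total A-exponent and number of loops L (A-exp: L × count):
  A^7: L=2 ×1
  A^5: L=1 ×7
  A^3: L=2 ×21
  A^1: L=3 ×35
  A^-1: L=4 ×35
  A^-3: L=5 ×21
  A^-5: L=6 ×7
  A^-7: L=7 ×1
Each group contributes A^e * Σ count * d^(L-1):
Powers of d = -A^2 - A^-2: d^2 = A^4 + 2 + A^-4; d^3 = -A^6 - 3*A^2 - 3*A^-2 - A^-6; d^4 = A^8 + 4*A^4 + 6 + 4*A^-4 + A^-8; d^5 = -A^10 - 5*A^6 - 10*A^2 - 10*A^-2 - 5*A^-6 - A^-10; d^6 = A^12 + 6*A^8 + 15*A^4 + 20 + 15*A^-4 + 6*A^-8 + A^-12.
  A^7 * (d) = -A^9 - A^5
  A^5 * (7) = 7*A^5
  A^3 * (21*d) = -21*A^5 - 21*A
  A^1 * (35*d^2) = 35*A^5 + 70*A + 35*A^-3
  A^-1 * (35*d^3) = -35*A^5 - 105*A - 105*A^-3 - 35*A^-7
  A^-3 * (21*d^4) = 21*A^5 + 84*A + 126*A^-3 + 84*A^-7 + 21*A^-11
  A^-5 * (7*d^5) = -7*A^5 - 35*A - 70*A^-3 - 70*A^-7 - 35*A^-11 - 7*A^-15
  A^-7 * (d^6) = A^5 + 6*A + 15*A^-3 + 20*A^-7 + 15*A^-11 + 6*A^-15 + A^-19
Summing the groups: <K> = -A^9 - A + A^-3 - A^-7 + A^-11 - A^-15 + A^-19

Answer: -A^9 - A + A^-3 - A^-7 + A^-11 - A^-15 + A^-19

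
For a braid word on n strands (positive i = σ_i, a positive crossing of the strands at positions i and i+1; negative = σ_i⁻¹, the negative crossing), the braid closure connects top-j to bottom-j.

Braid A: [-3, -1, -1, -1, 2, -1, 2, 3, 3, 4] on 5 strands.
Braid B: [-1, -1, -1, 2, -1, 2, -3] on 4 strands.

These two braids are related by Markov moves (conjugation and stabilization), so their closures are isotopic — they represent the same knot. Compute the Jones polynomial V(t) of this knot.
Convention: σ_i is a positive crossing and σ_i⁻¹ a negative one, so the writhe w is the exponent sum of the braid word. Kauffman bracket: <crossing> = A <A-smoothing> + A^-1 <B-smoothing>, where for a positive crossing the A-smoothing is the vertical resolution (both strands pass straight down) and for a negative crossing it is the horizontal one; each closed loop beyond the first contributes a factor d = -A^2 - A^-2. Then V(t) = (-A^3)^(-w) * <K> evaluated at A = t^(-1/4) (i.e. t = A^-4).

t - 1 + 2*t^-1 - 2*t^-2 + 2*t^-3 - 2*t^-4 + t^-5

Derivation:
Markov-equivalent braids have isotopic closures, hence identical knot invariants. Strip the Markov moves from each word to reach a common short braid β, then compute V(t) once on β.
Braid A: s3^-1 s1^-1 s1^-1 s1^-1 s2 s1^-1 s2 s3 s3 s4 on 5 strands reduces by inverse Markov moves (closure unchanged at each step):
  Destabilize: the word has the form β·s4 where s4 occurs only as the final letter (β ∈ B_4); drop it and the last strand → 4 strands.
  Deconjugate: the word is γ·β·γ⁻¹ with γ = s3^-1 (prefix) and γ⁻¹ = s3 (suffix); strip both.
  Destabilize: the word has the form β·s3 where s3 occurs only as the final letter (β ∈ B_3); drop it and the last strand → 3 strands.
Reduced to β = s1^-1 s1^-1 s1^-1 s2 s1^-1 s2 on 3 strands, 6 crossings.
Braid B: s1^-1 s1^-1 s1^-1 s2 s1^-1 s2 s3^-1 on 4 strands reduces by inverse Markov moves (closure unchanged at each step):
  Destabilize: the word has the form β·s3^-1 where s3^-1 occurs only as the final letter (β ∈ B_3); drop it and the last strand → 3 strands.
Reduced to β = s1^-1 s1^-1 s1^-1 s2 s1^-1 s2 on 3 strands, 6 crossings.
Both give the same β = s1^-1 s1^-1 s1^-1 s2 s1^-1 s2 on 3 strands, so one state sum suffices:
Braid: s1^-1 s1^-1 s1^-1 s2 s1^-1 s2 on 3 strands, 6 crossings.
Writhe w = (#positive) - (#negative) = 2 - 4 = -2.
State-sum expansion of <K>. There are 2^6 = 64 states.
Each crossing splits two ways (0=vertical, 1=horizontal). The state's weight is A^(#A-smoothings - #B-smoothings) * d^(loops - 1).
Tabulate the states by total A-exponent and number of loops L (A-exp: L × count):
  A^6: L=5 ×1
  A^4: L=4 ×6
  A^2: L=3 ×15
  A^0: L=2 ×19, L=4 ×1
  A^-2: L=1 ×11, L=3 ×4
  A^-4: L=2 ×6
  A^-6: L=3 ×1
Each group contributes A^e * Σ count * d^(L-1):
Powers of d = -A^2 - A^-2: d^2 = A^4 + 2 + A^-4; d^3 = -A^6 - 3*A^2 - 3*A^-2 - A^-6; d^4 = A^8 + 4*A^4 + 6 + 4*A^-4 + A^-8.
  A^6 * (d^4) = A^14 + 4*A^10 + 6*A^6 + 4*A^2 + A^-2
  A^4 * (6*d^3) = -6*A^10 - 18*A^6 - 18*A^2 - 6*A^-2
  A^2 * (15*d^2) = 15*A^6 + 30*A^2 + 15*A^-2
  A^0 * (19*d + d^3) = -A^6 - 22*A^2 - 22*A^-2 - A^-6
  A^-2 * (11 + 4*d^2) = 4*A^2 + 19*A^-2 + 4*A^-6
  A^-4 * (6*d) = -6*A^-2 - 6*A^-6
  A^-6 * (d^2) = A^-2 + 2*A^-6 + A^-10
Summing the groups: <K> = A^14 - 2*A^10 + 2*A^6 - 2*A^2 + 2*A^-2 - A^-6 + A^-10
Normalise by the writhe: (-A^3)^(-w) = (-A^3)^(2) = A^6, so f(A) = A^6 * <K> = A^20 - 2*A^16 + 2*A^12 - 2*A^8 + 2*A^4 - 1 + A^-4.
Substitute A = t^(-1/4), i.e. A^e → t^(-e/4): V(t) = t - 1 + 2*t^-1 - 2*t^-2 + 2*t^-3 - 2*t^-4 + t^-5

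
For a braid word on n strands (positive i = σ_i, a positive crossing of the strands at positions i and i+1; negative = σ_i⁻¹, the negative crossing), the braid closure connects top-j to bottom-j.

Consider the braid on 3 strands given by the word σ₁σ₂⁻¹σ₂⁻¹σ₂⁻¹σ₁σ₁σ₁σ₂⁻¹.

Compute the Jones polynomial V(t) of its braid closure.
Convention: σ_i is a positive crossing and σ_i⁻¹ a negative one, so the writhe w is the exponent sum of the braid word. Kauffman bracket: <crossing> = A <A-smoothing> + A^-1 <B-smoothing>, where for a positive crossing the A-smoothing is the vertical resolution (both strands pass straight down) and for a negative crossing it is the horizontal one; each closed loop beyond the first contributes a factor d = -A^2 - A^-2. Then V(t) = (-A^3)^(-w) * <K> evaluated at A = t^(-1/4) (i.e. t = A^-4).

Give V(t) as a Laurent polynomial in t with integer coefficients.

t^4 - 2*t^3 + 3*t^2 - 4*t + 5 - 4*t^-1 + 3*t^-2 - 2*t^-3 + t^-4

Derivation:
Braid: s1 s2^-1 s2^-1 s2^-1 s1 s1 s1 s2^-1 on 3 strands, 8 crossings.
Writhe w = (#positive) - (#negative) = 4 - 4 = 0.
State-sum expansion of <K>. There are 2^8 = 256 states.
Smooth each crossing (0=||, 1=⌣⌢); contribution A^(Σ sign_k(1-2s_k)) * d^(L-1).
Tabulate the states by total A-exponent and number of loops L (A-exp: L × count):
  A^8: L=5 ×1
  A^6: L=4 ×8
  A^4: L=3 ×25, L=5 ×3
  A^2: L=2 ×37, L=4 ×18, L=6 ×1
  A^0: L=1 ×25, L=3 ×37, L=5 ×8
  A^-2: L=2 ×37, L=4 ×18, L=6 ×1
  A^-4: L=3 ×25, L=5 ×3
  A^-6: L=4 ×8
  A^-8: L=5 ×1
Each group contributes A^e * Σ count * d^(L-1):
Powers of d = -A^2 - A^-2: d^2 = A^4 + 2 + A^-4; d^3 = -A^6 - 3*A^2 - 3*A^-2 - A^-6; d^4 = A^8 + 4*A^4 + 6 + 4*A^-4 + A^-8; d^5 = -A^10 - 5*A^6 - 10*A^2 - 10*A^-2 - 5*A^-6 - A^-10.
  A^8 * (d^4) = A^16 + 4*A^12 + 6*A^8 + 4*A^4 + 1
  A^6 * (8*d^3) = -8*A^12 - 24*A^8 - 24*A^4 - 8
  A^4 * (25*d^2 + 3*d^4) = 3*A^12 + 37*A^8 + 68*A^4 + 37 + 3*A^-4
  A^2 * (37*d + 18*d^3 + d^5) = -A^12 - 23*A^8 - 101*A^4 - 101 - 23*A^-4 - A^-8
  A^0 * (25 + 37*d^2 + 8*d^4) = 8*A^8 + 69*A^4 + 147 + 69*A^-4 + 8*A^-8
  A^-2 * (37*d + 18*d^3 + d^5) = -A^8 - 23*A^4 - 101 - 101*A^-4 - 23*A^-8 - A^-12
  A^-4 * (25*d^2 + 3*d^4) = 3*A^4 + 37 + 68*A^-4 + 37*A^-8 + 3*A^-12
  A^-6 * (8*d^3) = -8 - 24*A^-4 - 24*A^-8 - 8*A^-12
  A^-8 * (d^4) = 1 + 4*A^-4 + 6*A^-8 + 4*A^-12 + A^-16
Summing the groups: <K> = A^16 - 2*A^12 + 3*A^8 - 4*A^4 + 5 - 4*A^-4 + 3*A^-8 - 2*A^-12 + A^-16
Normalise by the writhe: (-A^3)^(-w) = (-A^3)^(0) = 1, so f(A) = 1 * <K> = A^16 - 2*A^12 + 3*A^8 - 4*A^4 + 5 - 4*A^-4 + 3*A^-8 - 2*A^-12 + A^-16.
Substitute A = t^(-1/4), i.e. A^e → t^(-e/4): V(t) = t^4 - 2*t^3 + 3*t^2 - 4*t + 5 - 4*t^-1 + 3*t^-2 - 2*t^-3 + t^-4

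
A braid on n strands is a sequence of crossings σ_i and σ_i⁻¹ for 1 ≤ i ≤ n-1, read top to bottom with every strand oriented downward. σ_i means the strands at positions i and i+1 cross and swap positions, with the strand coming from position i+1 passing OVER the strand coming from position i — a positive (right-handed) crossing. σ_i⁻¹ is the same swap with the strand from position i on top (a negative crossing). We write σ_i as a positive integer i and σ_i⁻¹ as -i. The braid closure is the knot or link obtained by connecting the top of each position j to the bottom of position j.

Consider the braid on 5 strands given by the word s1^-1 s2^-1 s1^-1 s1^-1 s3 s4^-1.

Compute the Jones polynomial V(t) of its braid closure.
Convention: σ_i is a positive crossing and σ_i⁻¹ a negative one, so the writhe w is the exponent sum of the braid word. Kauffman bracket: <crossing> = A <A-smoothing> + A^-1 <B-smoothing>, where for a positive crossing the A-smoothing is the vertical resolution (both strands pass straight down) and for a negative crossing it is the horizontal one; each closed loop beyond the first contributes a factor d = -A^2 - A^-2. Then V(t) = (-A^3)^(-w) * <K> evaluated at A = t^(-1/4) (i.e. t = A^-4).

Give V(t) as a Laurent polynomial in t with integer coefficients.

The presented braid s1^-1 s2^-1 s1^-1 s1^-1 s3 s4^-1 on 5 strands reduces by inverse Markov moves (closure unchanged at each step):
  Destabilize: the word has the form β·s4^-1 where s4^-1 occurs only as the final letter (β ∈ B_4); drop it and the last strand → 4 strands.
  Destabilize: the word has the form β·s3 where s3 occurs only as the final letter (β ∈ B_3); drop it and the last strand → 3 strands.
Reduced to β = s1^-1 s2^-1 s1^-1 s1^-1 on 3 strands, 4 crossings.
Compute on β:
Braid: s1^-1 s2^-1 s1^-1 s1^-1 on 3 strands, 4 crossings.
Writhe w = (#positive) - (#negative) = 0 - 4 = -4.
State-sum expansion of <K>. There are 2^4 = 16 states.
For each crossing: s=0 is the vertical smoothing, s=1 horizontal. Crossing k contributes A^(sign_k * (1 - 2*s_k)); loop factor d = -A^2 - A^-2.
  state 0000: A-exp=-4, loops=3, term = A^-4 * d^2
  state 0001: A-exp=-2, loops=2, term = A^-2 * d^1
  state 0010: A-exp=-2, loops=2, term = A^-2 * d^1
  state 0011: A-exp=+0, loops=3, term = A^0 * d^2
  state 0100: A-exp=-2, loops=2, term = A^-2 * d^1
  state 0101: A-exp=+0, loops=1, term = A^0 * d^0
  state 0110: A-exp=+0, loops=1, term = A^0 * d^0
  state 0111: A-exp=+2, loops=2, term = A^2 * d^1
  state 1000: A-exp=-2, loops=2, term = A^-2 * d^1
  state 1001: A-exp=+0, loops=3, term = A^0 * d^2
  state 1010: A-exp=+0, loops=3, term = A^0 * d^2
  state 1011: A-exp=+2, loops=4, term = A^2 * d^3
  state 1100: A-exp=+0, loops=1, term = A^0 * d^0
  state 1101: A-exp=+2, loops=2, term = A^2 * d^1
  state 1110: A-exp=+2, loops=2, term = A^2 * d^1
  state 1111: A-exp=+4, loops=3, term = A^4 * d^2
Collect the terms by A-exponent (count of states per loop number):
Powers of d = -A^2 - A^-2: d^2 = A^4 + 2 + A^-4; d^3 = -A^6 - 3*A^2 - 3*A^-2 - A^-6.
  A^4 * (d^2) = A^8 + 2*A^4 + 1
  A^2 * (3*d + d^3) = -A^8 - 6*A^4 - 6 - A^-4
  A^0 * (3 + 3*d^2) = 3*A^4 + 9 + 3*A^-4
  A^-2 * (4*d) = -4 - 4*A^-4
  A^-4 * (d^2) = 1 + 2*A^-4 + A^-8
Summing the groups: <K> = -A^4 + 1 + A^-8
Normalise by the writhe: (-A^3)^(-w) = (-A^3)^(4) = A^12, so f(A) = A^12 * <K> = -A^16 + A^12 + A^4.
Substitute A = t^(-1/4), i.e. A^e → t^(-e/4): V(t) = t^-1 + t^-3 - t^-4

Answer: t^-1 + t^-3 - t^-4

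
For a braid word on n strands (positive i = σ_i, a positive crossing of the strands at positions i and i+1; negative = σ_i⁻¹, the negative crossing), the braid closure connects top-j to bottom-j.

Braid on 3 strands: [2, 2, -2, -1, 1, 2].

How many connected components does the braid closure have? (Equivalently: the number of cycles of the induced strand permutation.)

Track the strand permutation on 3 strands, starting from identity.
  step 1: s2 swaps positions 2,3 -> [1 3 2]
  step 2: s2 swaps positions 2,3 -> [1 2 3]
  step 3: s2^-1 swaps positions 2,3 -> [1 3 2]
  step 4: s1^-1 swaps positions 1,2 -> [3 1 2]
  step 5: s1 swaps positions 1,2 -> [1 3 2]
  step 6: s2 swaps positions 2,3 -> [1 2 3]
Final permutation (position -> original strand): [1 2 3]
Closure components = cycle count of this permutation = 3.

Answer: 3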